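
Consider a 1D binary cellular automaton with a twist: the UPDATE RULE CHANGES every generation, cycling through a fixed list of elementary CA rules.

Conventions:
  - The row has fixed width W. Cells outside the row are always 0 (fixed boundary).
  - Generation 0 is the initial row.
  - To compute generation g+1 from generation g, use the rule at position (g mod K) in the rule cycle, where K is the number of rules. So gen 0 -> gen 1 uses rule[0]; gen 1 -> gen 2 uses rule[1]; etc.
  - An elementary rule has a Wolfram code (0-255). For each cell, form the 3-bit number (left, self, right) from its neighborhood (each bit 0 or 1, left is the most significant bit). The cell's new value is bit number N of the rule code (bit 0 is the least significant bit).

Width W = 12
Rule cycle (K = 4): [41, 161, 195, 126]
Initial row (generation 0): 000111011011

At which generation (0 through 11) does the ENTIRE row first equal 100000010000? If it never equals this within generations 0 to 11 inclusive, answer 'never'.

Gen 0: 000111011011
Gen 1 (rule 41): 110100110110
Gen 2 (rule 161): 001000001000
Gen 3 (rule 195): 110011110011
Gen 4 (rule 126): 111110011111
Gen 5 (rule 41): 100000010000
Gen 6 (rule 161): 001111000111
Gen 7 (rule 195): 110111011011
Gen 8 (rule 126): 111101111111
Gen 9 (rule 41): 100011000000
Gen 10 (rule 161): 001000011111
Gen 11 (rule 195): 110011101111

Answer: 5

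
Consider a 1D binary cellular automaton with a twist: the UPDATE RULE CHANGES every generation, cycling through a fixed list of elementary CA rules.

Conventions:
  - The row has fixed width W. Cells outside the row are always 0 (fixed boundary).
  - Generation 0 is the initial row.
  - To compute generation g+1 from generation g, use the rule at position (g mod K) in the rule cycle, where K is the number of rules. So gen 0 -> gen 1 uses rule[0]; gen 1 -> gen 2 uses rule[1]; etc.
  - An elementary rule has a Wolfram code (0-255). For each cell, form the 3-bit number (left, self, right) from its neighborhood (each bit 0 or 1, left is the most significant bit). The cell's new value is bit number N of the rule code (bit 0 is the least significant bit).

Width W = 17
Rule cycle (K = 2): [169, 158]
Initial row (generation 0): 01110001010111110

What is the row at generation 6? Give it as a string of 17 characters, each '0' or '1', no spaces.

Gen 0: 01110001010111110
Gen 1 (rule 169): 01100100101111100
Gen 2 (rule 158): 11011111101111010
Gen 3 (rule 169): 10111111011110100
Gen 4 (rule 158): 10111110011100110
Gen 5 (rule 169): 01111100011000100
Gen 6 (rule 158): 11111010110101110

Answer: 11111010110101110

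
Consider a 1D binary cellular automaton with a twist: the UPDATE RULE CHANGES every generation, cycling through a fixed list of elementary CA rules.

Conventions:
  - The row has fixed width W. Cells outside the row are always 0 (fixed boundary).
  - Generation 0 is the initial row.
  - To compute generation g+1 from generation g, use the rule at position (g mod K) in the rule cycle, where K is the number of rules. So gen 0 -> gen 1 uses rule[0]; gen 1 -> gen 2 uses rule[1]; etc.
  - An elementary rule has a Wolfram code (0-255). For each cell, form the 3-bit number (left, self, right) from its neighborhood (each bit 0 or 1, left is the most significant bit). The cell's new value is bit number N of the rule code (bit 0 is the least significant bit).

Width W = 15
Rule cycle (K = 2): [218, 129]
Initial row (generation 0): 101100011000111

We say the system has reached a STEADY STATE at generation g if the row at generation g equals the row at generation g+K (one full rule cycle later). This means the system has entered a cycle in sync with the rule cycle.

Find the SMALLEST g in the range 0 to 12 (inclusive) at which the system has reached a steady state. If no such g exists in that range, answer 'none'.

Answer: 7

Derivation:
Gen 0: 101100011000111
Gen 1 (rule 218): 001110111101111
Gen 2 (rule 129): 100100011000110
Gen 3 (rule 218): 011010111101111
Gen 4 (rule 129): 000000011000110
Gen 5 (rule 218): 000000111101111
Gen 6 (rule 129): 111110011000110
Gen 7 (rule 218): 111111111101111
Gen 8 (rule 129): 011111111000110
Gen 9 (rule 218): 111111111101111
Gen 10 (rule 129): 011111111000110
Gen 11 (rule 218): 111111111101111
Gen 12 (rule 129): 011111111000110
Gen 13 (rule 218): 111111111101111
Gen 14 (rule 129): 011111111000110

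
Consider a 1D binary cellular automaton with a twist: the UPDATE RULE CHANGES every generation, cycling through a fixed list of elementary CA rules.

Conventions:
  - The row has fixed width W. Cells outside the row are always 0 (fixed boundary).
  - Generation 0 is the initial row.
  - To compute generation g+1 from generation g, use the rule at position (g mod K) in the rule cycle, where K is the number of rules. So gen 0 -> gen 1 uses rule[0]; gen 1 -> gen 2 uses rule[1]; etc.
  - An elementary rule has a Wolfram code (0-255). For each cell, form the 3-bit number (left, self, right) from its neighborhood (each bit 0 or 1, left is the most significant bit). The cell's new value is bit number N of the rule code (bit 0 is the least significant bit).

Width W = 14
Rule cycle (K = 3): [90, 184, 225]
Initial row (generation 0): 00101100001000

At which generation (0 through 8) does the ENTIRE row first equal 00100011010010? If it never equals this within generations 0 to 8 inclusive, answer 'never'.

Gen 0: 00101100001000
Gen 1 (rule 90): 01001110010100
Gen 2 (rule 184): 00101101001010
Gen 3 (rule 225): 10010110000100
Gen 4 (rule 90): 01100111001010
Gen 5 (rule 184): 01010110100101
Gen 6 (rule 225): 00101011000010
Gen 7 (rule 90): 01000011100101
Gen 8 (rule 184): 00100011010010

Answer: 8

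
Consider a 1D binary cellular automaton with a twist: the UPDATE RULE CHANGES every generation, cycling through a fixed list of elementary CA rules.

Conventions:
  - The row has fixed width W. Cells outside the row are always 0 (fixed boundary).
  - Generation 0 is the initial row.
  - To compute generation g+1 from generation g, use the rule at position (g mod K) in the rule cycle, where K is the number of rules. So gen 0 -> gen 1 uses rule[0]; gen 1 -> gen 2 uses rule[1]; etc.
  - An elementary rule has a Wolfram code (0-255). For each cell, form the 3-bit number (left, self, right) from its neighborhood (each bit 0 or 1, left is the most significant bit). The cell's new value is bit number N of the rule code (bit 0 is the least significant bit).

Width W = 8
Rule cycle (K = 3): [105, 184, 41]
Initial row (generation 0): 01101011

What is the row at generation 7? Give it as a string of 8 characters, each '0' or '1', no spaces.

Answer: 01011101

Derivation:
Gen 0: 01101011
Gen 1 (rule 105): 01110111
Gen 2 (rule 184): 01101110
Gen 3 (rule 41): 01011000
Gen 4 (rule 105): 00111011
Gen 5 (rule 184): 00110110
Gen 6 (rule 41): 10101100
Gen 7 (rule 105): 01011101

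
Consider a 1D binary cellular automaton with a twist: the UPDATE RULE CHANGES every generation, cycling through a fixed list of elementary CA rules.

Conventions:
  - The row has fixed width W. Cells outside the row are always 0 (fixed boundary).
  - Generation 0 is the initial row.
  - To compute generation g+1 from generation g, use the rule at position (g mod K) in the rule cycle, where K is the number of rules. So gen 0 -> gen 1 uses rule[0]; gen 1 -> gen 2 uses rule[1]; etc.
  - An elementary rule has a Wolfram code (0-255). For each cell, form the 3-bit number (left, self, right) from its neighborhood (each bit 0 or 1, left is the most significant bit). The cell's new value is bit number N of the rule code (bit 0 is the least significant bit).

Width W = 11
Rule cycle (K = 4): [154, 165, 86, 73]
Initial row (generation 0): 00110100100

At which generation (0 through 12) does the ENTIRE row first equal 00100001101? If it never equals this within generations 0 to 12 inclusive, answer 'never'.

Answer: 8

Derivation:
Gen 0: 00110100100
Gen 1 (rule 154): 01100011010
Gen 2 (rule 165): 00001000110
Gen 3 (rule 86): 00011101011
Gen 4 (rule 73): 11010100011
Gen 5 (rule 154): 10000010110
Gen 6 (rule 165): 10111011000
Gen 7 (rule 86): 10001001100
Gen 8 (rule 73): 00100001101
Gen 9 (rule 154): 01010011000
Gen 10 (rule 165): 01110000011
Gen 11 (rule 86): 10011000101
Gen 12 (rule 73): 00011010000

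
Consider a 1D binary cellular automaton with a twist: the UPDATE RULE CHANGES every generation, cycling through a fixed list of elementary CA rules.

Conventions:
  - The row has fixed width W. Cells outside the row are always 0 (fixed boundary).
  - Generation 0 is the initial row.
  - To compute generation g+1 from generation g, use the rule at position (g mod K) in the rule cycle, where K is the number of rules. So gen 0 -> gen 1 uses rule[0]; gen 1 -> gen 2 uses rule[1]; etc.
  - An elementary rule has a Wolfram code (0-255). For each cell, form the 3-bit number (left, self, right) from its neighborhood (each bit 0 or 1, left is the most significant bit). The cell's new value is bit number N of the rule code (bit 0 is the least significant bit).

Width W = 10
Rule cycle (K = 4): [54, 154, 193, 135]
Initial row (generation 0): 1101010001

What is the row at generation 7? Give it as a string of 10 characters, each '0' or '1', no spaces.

Gen 0: 1101010001
Gen 1 (rule 54): 0011111011
Gen 2 (rule 154): 0111110010
Gen 3 (rule 193): 0011110000
Gen 4 (rule 135): 1101100111
Gen 5 (rule 54): 0010011000
Gen 6 (rule 154): 0101110100
Gen 7 (rule 193): 0000110001

Answer: 0000110001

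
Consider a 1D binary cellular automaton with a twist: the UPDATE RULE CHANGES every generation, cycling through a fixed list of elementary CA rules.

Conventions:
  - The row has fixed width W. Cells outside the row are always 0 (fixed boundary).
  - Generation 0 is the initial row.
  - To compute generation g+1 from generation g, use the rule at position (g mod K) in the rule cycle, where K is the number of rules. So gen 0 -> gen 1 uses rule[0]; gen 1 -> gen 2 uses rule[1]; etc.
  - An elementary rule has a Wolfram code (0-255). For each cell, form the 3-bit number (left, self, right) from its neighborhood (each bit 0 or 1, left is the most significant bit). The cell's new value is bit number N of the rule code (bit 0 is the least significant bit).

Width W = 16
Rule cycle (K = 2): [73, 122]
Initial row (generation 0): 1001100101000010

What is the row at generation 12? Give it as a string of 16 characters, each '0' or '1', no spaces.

Answer: 0101101111011010

Derivation:
Gen 0: 1001100101000010
Gen 1 (rule 73): 0001100000011000
Gen 2 (rule 122): 0011110000111100
Gen 3 (rule 73): 1010010110100101
Gen 4 (rule 122): 0101101111011010
Gen 5 (rule 73): 0001101001011000
Gen 6 (rule 122): 0011110110111100
Gen 7 (rule 73): 1010010110100101
Gen 8 (rule 122): 0101101111011010
Gen 9 (rule 73): 0001101001011000
Gen 10 (rule 122): 0011110110111100
Gen 11 (rule 73): 1010010110100101
Gen 12 (rule 122): 0101101111011010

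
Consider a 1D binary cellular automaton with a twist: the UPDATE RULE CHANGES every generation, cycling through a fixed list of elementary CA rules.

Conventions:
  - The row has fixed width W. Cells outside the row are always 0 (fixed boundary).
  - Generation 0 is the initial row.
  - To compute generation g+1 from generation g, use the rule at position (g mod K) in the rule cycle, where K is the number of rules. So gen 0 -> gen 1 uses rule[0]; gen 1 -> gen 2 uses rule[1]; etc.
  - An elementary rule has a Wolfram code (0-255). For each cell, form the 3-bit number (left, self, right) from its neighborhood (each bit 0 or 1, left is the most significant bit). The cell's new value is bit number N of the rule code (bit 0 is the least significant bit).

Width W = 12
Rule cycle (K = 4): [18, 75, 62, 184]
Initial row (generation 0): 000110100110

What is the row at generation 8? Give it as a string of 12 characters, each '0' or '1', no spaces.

Gen 0: 000110100110
Gen 1 (rule 18): 001000011001
Gen 2 (rule 75): 110011111010
Gen 3 (rule 62): 101110000111
Gen 4 (rule 184): 011101000110
Gen 5 (rule 18): 100000101001
Gen 6 (rule 75): 001111000010
Gen 7 (rule 62): 011000100111
Gen 8 (rule 184): 010100010110

Answer: 010100010110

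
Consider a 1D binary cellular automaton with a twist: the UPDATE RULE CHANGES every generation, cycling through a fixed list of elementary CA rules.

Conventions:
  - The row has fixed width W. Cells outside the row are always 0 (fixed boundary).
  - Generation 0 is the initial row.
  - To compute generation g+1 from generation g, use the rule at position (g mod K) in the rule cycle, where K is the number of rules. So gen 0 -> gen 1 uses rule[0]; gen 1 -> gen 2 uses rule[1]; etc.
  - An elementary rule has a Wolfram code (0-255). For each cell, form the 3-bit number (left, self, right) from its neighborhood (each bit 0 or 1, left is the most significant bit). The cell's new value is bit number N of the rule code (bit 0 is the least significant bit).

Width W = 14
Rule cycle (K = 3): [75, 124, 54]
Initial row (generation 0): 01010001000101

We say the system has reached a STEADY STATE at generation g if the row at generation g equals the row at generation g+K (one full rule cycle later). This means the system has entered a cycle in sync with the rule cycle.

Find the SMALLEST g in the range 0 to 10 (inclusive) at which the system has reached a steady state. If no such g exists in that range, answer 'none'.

Gen 0: 01010001000101
Gen 1 (rule 75): 10000110011000
Gen 2 (rule 124): 11000111011100
Gen 3 (rule 54): 00101000100010
Gen 4 (rule 75): 11000011001100
Gen 5 (rule 124): 11100011101110
Gen 6 (rule 54): 00010100010001
Gen 7 (rule 75): 11100001100110
Gen 8 (rule 124): 10110001110111
Gen 9 (rule 54): 11001010001000
Gen 10 (rule 75): 11010000110011
Gen 11 (rule 124): 11111000111011
Gen 12 (rule 54): 00000101000100
Gen 13 (rule 75): 11111000011001

Answer: none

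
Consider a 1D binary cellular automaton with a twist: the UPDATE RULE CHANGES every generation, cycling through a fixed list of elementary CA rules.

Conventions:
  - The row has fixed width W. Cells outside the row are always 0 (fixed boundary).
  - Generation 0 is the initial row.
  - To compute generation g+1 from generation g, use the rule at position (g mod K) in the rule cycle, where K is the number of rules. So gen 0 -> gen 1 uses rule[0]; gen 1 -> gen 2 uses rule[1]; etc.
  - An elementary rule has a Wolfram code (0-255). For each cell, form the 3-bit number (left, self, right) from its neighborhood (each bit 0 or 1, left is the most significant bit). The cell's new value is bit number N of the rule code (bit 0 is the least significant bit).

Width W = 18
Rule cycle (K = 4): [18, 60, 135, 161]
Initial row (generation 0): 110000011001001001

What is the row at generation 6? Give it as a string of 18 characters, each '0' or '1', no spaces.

Answer: 001111111111000011

Derivation:
Gen 0: 110000011001001001
Gen 1 (rule 18): 001000100110110110
Gen 2 (rule 60): 001100110101101101
Gen 3 (rule 135): 110001000100000001
Gen 4 (rule 161): 000100010001111100
Gen 5 (rule 18): 001010101010000010
Gen 6 (rule 60): 001111111111000011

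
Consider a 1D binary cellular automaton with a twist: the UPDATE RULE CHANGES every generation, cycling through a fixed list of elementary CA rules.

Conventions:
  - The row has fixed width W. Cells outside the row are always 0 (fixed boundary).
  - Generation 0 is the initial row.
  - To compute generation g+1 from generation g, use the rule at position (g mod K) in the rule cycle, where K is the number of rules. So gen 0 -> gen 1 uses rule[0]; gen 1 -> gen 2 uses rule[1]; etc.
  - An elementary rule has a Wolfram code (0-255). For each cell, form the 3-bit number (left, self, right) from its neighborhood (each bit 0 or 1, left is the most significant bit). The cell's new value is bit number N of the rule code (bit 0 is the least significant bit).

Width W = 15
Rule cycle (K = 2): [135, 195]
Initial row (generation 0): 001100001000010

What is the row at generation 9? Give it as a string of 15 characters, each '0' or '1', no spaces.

Answer: 110111111111111

Derivation:
Gen 0: 001100001000010
Gen 1 (rule 135): 110001111011110
Gen 2 (rule 195): 010110111001110
Gen 3 (rule 135): 110000010010100
Gen 4 (rule 195): 010111100100001
Gen 5 (rule 135): 110011001101111
Gen 6 (rule 195): 010101010100111
Gen 7 (rule 135): 110101010101010
Gen 8 (rule 195): 010000000000000
Gen 9 (rule 135): 110111111111111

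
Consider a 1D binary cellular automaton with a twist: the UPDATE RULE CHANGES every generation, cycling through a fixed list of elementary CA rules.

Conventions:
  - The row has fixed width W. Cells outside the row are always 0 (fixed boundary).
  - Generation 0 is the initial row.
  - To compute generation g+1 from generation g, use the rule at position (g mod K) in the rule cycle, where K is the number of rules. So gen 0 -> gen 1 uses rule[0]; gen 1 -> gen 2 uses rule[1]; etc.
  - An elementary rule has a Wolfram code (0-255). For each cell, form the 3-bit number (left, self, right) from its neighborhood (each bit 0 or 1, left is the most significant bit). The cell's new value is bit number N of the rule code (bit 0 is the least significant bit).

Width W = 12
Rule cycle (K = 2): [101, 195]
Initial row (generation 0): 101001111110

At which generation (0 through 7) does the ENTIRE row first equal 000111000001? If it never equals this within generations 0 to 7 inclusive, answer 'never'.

Answer: never

Derivation:
Gen 0: 101001111110
Gen 1 (rule 101): 111000000010
Gen 2 (rule 195): 011011111100
Gen 3 (rule 101): 001100000101
Gen 4 (rule 195): 110101111000
Gen 5 (rule 101): 011110001011
Gen 6 (rule 195): 101110110001
Gen 7 (rule 101): 110011010101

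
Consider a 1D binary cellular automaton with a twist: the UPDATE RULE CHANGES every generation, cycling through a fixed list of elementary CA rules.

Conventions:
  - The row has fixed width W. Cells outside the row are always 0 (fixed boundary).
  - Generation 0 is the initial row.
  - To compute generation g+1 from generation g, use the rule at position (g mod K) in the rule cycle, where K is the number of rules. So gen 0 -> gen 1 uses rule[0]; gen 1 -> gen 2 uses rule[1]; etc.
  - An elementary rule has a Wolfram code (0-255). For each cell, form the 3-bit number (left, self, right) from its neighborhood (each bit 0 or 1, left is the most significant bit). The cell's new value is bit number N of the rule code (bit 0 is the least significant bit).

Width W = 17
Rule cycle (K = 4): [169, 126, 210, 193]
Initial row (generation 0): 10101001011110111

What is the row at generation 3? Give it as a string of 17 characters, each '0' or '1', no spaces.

Gen 0: 10101001011110111
Gen 1 (rule 169): 01010000111101110
Gen 2 (rule 126): 11111001100111011
Gen 3 (rule 210): 01111110111011001

Answer: 01111110111011001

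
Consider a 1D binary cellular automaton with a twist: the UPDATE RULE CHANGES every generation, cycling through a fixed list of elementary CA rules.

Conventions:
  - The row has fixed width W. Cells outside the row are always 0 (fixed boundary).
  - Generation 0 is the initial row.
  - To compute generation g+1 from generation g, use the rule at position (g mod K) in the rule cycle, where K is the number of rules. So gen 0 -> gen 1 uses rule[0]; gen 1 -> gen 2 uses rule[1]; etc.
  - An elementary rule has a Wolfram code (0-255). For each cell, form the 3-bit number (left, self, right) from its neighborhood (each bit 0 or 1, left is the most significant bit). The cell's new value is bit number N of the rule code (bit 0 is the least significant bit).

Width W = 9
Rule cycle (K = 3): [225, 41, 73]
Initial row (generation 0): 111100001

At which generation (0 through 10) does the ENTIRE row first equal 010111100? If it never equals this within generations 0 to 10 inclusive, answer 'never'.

Answer: 10

Derivation:
Gen 0: 111100001
Gen 1 (rule 225): 011101100
Gen 2 (rule 41): 010011001
Gen 3 (rule 73): 000011000
Gen 4 (rule 225): 111001011
Gen 5 (rule 41): 100000110
Gen 6 (rule 73): 001110110
Gen 7 (rule 225): 100111010
Gen 8 (rule 41): 000100100
Gen 9 (rule 73): 110000001
Gen 10 (rule 225): 010111100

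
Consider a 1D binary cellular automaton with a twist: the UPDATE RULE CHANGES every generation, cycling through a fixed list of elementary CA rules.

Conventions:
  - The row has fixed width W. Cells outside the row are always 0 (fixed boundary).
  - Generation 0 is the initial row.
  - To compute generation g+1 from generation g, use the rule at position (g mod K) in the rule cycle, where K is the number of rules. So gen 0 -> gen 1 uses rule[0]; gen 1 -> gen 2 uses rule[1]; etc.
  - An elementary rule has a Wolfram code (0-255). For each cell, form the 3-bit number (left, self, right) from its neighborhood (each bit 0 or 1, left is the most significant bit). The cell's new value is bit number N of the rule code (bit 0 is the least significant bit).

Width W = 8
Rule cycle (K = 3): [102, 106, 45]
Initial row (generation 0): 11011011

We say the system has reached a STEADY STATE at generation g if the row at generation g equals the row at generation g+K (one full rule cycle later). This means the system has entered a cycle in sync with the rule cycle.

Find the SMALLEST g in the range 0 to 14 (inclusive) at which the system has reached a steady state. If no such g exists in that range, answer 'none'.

Gen 0: 11011011
Gen 1 (rule 102): 01101101
Gen 2 (rule 106): 11111110
Gen 3 (rule 45): 10000000
Gen 4 (rule 102): 10000000
Gen 5 (rule 106): 00000000
Gen 6 (rule 45): 11111111
Gen 7 (rule 102): 00000001
Gen 8 (rule 106): 00000010
Gen 9 (rule 45): 11111010
Gen 10 (rule 102): 00001110
Gen 11 (rule 106): 00011010
Gen 12 (rule 45): 11010110
Gen 13 (rule 102): 01111010
Gen 14 (rule 106): 11001100
Gen 15 (rule 45): 10001001
Gen 16 (rule 102): 10011011
Gen 17 (rule 106): 00111111

Answer: none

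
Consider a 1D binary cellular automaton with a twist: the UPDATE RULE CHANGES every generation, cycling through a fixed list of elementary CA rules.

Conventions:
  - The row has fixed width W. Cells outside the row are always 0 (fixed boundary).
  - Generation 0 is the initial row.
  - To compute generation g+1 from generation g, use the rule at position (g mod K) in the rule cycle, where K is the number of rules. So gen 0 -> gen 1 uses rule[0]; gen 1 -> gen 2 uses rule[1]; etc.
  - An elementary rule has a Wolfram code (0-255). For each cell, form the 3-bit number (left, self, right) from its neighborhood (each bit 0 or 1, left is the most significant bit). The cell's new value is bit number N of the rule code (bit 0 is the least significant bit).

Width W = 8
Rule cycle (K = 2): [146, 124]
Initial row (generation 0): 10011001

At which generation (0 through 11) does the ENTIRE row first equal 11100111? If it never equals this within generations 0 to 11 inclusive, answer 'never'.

Gen 0: 10011001
Gen 1 (rule 146): 01100110
Gen 2 (rule 124): 01110111
Gen 3 (rule 146): 10100010
Gen 4 (rule 124): 11110011
Gen 5 (rule 146): 01101100
Gen 6 (rule 124): 01111110
Gen 7 (rule 146): 10111101
Gen 8 (rule 124): 11100111
Gen 9 (rule 146): 01011010
Gen 10 (rule 124): 01111111
Gen 11 (rule 146): 10111110

Answer: 8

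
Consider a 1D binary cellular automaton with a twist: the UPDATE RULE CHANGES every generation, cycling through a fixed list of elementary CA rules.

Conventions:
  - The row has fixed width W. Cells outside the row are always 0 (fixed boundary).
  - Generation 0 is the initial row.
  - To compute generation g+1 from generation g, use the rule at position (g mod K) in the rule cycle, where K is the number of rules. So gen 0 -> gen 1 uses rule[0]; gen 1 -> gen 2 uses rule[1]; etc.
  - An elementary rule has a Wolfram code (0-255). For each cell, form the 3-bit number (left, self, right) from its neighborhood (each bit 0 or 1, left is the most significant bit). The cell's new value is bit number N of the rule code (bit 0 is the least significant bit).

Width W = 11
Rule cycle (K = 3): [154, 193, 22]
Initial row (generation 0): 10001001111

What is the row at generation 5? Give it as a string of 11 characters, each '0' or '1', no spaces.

Answer: 11100000000

Derivation:
Gen 0: 10001001111
Gen 1 (rule 154): 01010111110
Gen 2 (rule 193): 00000011110
Gen 3 (rule 22): 00000100001
Gen 4 (rule 154): 00001010010
Gen 5 (rule 193): 11100000000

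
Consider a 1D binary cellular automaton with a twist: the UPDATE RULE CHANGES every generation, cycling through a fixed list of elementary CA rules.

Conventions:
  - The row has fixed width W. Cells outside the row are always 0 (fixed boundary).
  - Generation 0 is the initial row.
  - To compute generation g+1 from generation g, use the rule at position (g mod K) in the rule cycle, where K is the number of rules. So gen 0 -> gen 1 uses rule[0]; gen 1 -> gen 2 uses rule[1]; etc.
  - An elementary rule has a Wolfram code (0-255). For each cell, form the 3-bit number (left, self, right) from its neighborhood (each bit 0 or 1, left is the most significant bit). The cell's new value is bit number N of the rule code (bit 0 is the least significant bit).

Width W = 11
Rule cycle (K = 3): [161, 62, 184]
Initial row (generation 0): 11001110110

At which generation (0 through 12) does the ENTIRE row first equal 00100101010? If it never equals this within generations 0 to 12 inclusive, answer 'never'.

Gen 0: 11001110110
Gen 1 (rule 161): 00000101000
Gen 2 (rule 62): 00001111100
Gen 3 (rule 184): 00001111010
Gen 4 (rule 161): 11100110100
Gen 5 (rule 62): 10011101110
Gen 6 (rule 184): 01011011101
Gen 7 (rule 161): 00100101010
Gen 8 (rule 62): 01111111111
Gen 9 (rule 184): 01111111110
Gen 10 (rule 161): 00111111100
Gen 11 (rule 62): 01100000010
Gen 12 (rule 184): 01010000001

Answer: 7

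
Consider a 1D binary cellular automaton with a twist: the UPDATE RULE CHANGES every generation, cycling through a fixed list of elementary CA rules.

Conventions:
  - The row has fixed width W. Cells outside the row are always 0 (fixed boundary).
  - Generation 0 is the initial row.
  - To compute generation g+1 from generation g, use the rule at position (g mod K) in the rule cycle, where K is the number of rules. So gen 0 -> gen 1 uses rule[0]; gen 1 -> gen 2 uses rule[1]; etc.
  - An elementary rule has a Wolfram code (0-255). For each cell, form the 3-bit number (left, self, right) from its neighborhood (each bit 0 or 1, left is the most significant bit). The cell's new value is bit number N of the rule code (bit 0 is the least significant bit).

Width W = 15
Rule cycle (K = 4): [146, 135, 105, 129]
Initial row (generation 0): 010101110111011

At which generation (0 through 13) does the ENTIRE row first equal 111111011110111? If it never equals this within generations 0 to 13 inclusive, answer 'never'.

Answer: never

Derivation:
Gen 0: 010101110111011
Gen 1 (rule 146): 100000100010000
Gen 2 (rule 135): 101111101110111
Gen 3 (rule 105): 011000111011101
Gen 4 (rule 129): 000010010001000
Gen 5 (rule 146): 000101101010100
Gen 6 (rule 135): 111100001010101
Gen 7 (rule 105): 100101100101010
Gen 8 (rule 129): 000000000000000
Gen 9 (rule 146): 000000000000000
Gen 10 (rule 135): 111111111111111
Gen 11 (rule 105): 100000000000001
Gen 12 (rule 129): 001111111111100
Gen 13 (rule 146): 010111111111010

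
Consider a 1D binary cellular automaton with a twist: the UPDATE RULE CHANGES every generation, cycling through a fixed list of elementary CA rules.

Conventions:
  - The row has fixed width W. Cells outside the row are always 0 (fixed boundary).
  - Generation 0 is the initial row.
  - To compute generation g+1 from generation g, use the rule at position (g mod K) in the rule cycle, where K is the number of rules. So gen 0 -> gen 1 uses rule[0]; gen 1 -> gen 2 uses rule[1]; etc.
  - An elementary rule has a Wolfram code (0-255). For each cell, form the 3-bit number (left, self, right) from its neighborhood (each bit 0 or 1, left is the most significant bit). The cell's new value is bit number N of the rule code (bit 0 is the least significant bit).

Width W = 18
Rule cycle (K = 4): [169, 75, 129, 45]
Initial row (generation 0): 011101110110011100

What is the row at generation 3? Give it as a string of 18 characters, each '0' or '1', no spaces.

Answer: 010000000000110000

Derivation:
Gen 0: 011101110110011100
Gen 1 (rule 169): 011011101100011001
Gen 2 (rule 75): 111010101101111010
Gen 3 (rule 129): 010000000000110000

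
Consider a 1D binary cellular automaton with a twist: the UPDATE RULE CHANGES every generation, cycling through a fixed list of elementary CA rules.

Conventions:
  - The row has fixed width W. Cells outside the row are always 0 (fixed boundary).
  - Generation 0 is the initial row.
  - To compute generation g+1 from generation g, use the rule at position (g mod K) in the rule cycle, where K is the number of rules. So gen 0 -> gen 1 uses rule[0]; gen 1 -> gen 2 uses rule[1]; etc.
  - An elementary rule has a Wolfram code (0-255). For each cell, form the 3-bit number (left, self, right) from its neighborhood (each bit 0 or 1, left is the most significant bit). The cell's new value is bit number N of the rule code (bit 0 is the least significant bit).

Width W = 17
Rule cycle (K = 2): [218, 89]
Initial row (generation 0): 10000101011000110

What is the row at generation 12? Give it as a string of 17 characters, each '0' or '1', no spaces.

Answer: 00100110011111001

Derivation:
Gen 0: 10000101011000110
Gen 1 (rule 218): 01001000011101111
Gen 2 (rule 89): 00100111010101001
Gen 3 (rule 218): 01011111000000110
Gen 4 (rule 89): 00010001111110111
Gen 5 (rule 218): 00101011111110111
Gen 6 (rule 89): 10000010000010101
Gen 7 (rule 218): 01000101000100000
Gen 8 (rule 89): 00110000110011111
Gen 9 (rule 218): 01111001111111111
Gen 10 (rule 89): 01001101000000001
Gen 11 (rule 218): 10111100100000010
Gen 12 (rule 89): 00100110011111001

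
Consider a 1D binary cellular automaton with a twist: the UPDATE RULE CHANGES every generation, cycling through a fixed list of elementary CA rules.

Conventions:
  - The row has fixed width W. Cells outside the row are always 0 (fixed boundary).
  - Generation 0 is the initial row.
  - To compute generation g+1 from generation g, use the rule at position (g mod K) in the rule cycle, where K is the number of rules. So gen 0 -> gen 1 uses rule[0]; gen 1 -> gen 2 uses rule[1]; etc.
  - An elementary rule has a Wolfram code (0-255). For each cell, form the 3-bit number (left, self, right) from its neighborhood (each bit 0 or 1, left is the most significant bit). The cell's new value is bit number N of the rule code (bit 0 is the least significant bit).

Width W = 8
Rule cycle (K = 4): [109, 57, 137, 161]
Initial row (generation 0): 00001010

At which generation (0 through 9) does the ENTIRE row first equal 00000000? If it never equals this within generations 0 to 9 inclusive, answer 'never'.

Answer: 7

Derivation:
Gen 0: 00001010
Gen 1 (rule 109): 11101110
Gen 2 (rule 57): 10011001
Gen 3 (rule 137): 00010000
Gen 4 (rule 161): 11000111
Gen 5 (rule 109): 11010101
Gen 6 (rule 57): 10101010
Gen 7 (rule 137): 00000000
Gen 8 (rule 161): 11111111
Gen 9 (rule 109): 10000001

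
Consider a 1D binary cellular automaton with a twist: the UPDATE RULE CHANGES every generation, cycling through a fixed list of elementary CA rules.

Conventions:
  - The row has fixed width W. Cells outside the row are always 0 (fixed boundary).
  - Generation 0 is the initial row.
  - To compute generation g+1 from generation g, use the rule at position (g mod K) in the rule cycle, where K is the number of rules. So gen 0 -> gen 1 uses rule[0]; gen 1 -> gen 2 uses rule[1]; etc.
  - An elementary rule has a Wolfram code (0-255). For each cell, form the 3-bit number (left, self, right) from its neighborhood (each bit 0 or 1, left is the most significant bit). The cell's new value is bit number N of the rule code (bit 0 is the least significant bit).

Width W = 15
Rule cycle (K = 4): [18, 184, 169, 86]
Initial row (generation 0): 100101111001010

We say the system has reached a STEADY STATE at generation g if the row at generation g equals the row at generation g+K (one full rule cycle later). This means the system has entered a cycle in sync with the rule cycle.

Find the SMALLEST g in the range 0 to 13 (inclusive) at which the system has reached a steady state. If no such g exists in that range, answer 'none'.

Answer: none

Derivation:
Gen 0: 100101111001010
Gen 1 (rule 18): 011000000110001
Gen 2 (rule 184): 010100000101000
Gen 3 (rule 169): 001001110010011
Gen 4 (rule 86): 011110011111101
Gen 5 (rule 18): 100001100000000
Gen 6 (rule 184): 010001010000000
Gen 7 (rule 169): 000100100111111
Gen 8 (rule 86): 001111111000001
Gen 9 (rule 18): 010000000100010
Gen 10 (rule 184): 001000000010001
Gen 11 (rule 169): 100011111000100
Gen 12 (rule 86): 110100001101110
Gen 13 (rule 18): 000010010000001
Gen 14 (rule 184): 000001001000000
Gen 15 (rule 169): 111100000011111
Gen 16 (rule 86): 000110000100001
Gen 17 (rule 18): 001001001010010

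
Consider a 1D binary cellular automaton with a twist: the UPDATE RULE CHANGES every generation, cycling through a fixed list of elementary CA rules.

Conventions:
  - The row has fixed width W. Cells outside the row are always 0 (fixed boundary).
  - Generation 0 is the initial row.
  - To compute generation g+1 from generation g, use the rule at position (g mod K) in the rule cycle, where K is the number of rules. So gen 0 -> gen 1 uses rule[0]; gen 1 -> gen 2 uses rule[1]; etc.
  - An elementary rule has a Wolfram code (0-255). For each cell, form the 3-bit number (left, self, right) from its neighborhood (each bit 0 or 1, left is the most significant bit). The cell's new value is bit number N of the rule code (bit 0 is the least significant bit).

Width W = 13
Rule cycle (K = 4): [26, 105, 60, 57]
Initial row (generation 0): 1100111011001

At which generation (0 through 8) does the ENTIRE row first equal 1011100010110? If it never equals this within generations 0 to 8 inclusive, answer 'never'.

Gen 0: 1100111011001
Gen 1 (rule 26): 1011100010110
Gen 2 (rule 105): 0110101001110
Gen 3 (rule 60): 0101111101001
Gen 4 (rule 57): 0011000010100
Gen 5 (rule 26): 0110100100010
Gen 6 (rule 105): 0111000001000
Gen 7 (rule 60): 0100100001100
Gen 8 (rule 57): 0010011101011

Answer: 1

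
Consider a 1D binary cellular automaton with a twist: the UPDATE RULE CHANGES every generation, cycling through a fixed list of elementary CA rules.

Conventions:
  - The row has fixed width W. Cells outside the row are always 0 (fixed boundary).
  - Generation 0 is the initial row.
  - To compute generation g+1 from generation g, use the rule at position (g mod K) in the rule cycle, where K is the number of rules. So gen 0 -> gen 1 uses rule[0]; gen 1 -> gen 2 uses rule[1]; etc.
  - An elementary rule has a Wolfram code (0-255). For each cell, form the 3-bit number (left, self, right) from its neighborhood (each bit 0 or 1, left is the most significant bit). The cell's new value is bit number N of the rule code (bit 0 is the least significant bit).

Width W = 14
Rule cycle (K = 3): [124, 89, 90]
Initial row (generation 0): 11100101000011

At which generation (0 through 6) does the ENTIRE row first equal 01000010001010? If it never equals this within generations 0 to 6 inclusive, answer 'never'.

Gen 0: 11100101000011
Gen 1 (rule 124): 10110111100011
Gen 2 (rule 89): 00110100111011
Gen 3 (rule 90): 01110011101011
Gen 4 (rule 124): 01011010111111
Gen 5 (rule 89): 00011000100001
Gen 6 (rule 90): 00111101010010

Answer: never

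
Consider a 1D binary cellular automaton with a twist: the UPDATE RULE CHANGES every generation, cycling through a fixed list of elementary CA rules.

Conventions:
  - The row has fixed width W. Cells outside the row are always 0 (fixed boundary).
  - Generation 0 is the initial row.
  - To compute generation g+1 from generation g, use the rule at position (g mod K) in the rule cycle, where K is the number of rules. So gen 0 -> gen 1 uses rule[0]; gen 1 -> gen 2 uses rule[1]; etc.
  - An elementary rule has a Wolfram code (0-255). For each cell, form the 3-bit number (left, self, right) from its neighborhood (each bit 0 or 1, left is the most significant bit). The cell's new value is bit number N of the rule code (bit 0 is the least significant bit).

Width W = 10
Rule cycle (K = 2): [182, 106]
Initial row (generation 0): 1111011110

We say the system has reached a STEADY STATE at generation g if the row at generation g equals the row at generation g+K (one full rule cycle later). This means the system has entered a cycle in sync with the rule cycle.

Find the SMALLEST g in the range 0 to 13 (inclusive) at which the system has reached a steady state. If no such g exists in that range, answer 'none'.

Gen 0: 1111011110
Gen 1 (rule 182): 0110101101
Gen 2 (rule 106): 1111011110
Gen 3 (rule 182): 0110101101
Gen 4 (rule 106): 1111011110
Gen 5 (rule 182): 0110101101
Gen 6 (rule 106): 1111011110
Gen 7 (rule 182): 0110101101
Gen 8 (rule 106): 1111011110
Gen 9 (rule 182): 0110101101
Gen 10 (rule 106): 1111011110
Gen 11 (rule 182): 0110101101
Gen 12 (rule 106): 1111011110
Gen 13 (rule 182): 0110101101
Gen 14 (rule 106): 1111011110
Gen 15 (rule 182): 0110101101

Answer: 0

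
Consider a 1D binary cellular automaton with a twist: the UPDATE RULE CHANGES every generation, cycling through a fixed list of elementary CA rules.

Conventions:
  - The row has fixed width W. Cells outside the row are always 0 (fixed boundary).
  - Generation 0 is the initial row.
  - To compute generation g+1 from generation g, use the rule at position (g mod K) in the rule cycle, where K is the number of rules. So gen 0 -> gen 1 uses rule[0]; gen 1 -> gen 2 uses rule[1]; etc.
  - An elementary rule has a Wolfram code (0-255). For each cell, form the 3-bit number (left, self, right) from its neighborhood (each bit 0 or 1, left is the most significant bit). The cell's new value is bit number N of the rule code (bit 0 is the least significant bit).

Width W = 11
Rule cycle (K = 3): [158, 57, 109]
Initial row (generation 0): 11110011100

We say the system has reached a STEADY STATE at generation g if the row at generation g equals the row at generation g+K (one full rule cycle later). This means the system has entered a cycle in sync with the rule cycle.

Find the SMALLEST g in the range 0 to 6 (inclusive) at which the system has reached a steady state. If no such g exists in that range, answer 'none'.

Gen 0: 11110011100
Gen 1 (rule 158): 11101111010
Gen 2 (rule 57): 10011000101
Gen 3 (rule 109): 10011010111
Gen 4 (rule 158): 11110010110
Gen 5 (rule 57): 10001001101
Gen 6 (rule 109): 10101001111
Gen 7 (rule 158): 10101111110
Gen 8 (rule 57): 01011000001
Gen 9 (rule 109): 01111011101

Answer: none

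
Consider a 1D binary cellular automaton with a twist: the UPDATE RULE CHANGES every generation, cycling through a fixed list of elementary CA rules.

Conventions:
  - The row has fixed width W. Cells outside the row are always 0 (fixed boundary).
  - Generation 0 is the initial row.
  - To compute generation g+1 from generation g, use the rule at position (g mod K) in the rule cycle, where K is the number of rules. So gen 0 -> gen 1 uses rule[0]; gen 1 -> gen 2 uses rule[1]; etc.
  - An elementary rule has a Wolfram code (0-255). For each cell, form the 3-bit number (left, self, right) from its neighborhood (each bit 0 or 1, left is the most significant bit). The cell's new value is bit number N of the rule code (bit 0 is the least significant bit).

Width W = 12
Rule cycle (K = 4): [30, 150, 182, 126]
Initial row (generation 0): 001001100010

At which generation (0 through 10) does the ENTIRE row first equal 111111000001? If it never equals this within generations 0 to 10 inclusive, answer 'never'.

Gen 0: 001001100010
Gen 1 (rule 30): 011111010111
Gen 2 (rule 150): 101110010010
Gen 3 (rule 182): 110101111111
Gen 4 (rule 126): 111111000001
Gen 5 (rule 30): 100000100011
Gen 6 (rule 150): 110001110100
Gen 7 (rule 182): 001010101110
Gen 8 (rule 126): 011111111011
Gen 9 (rule 30): 110000000010
Gen 10 (rule 150): 001000000111

Answer: 4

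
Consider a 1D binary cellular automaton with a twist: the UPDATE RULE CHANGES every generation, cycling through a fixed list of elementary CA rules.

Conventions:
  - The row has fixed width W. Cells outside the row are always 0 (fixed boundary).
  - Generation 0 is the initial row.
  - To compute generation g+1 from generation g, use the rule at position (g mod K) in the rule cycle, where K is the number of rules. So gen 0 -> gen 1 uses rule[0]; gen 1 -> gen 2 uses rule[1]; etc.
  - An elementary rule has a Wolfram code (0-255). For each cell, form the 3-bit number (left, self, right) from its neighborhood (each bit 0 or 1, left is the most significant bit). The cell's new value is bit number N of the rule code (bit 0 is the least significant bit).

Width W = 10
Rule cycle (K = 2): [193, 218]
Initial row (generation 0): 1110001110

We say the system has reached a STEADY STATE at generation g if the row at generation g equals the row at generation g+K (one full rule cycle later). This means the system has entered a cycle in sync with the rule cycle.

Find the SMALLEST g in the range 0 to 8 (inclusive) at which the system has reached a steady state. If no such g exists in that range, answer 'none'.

Gen 0: 1110001110
Gen 1 (rule 193): 0110100110
Gen 2 (rule 218): 1110011111
Gen 3 (rule 193): 0110001111
Gen 4 (rule 218): 1111011111
Gen 5 (rule 193): 0111001111
Gen 6 (rule 218): 1111111111
Gen 7 (rule 193): 0111111111
Gen 8 (rule 218): 1111111111
Gen 9 (rule 193): 0111111111
Gen 10 (rule 218): 1111111111

Answer: 6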